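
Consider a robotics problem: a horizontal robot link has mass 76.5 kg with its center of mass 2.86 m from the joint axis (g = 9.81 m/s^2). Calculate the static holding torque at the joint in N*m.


tau = m*g*L = 76.5 * 9.81 * 2.86 = 2146.3299

2146.3299 N*m


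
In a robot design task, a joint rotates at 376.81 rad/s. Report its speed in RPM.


RPM = 376.81 * 60/(2*pi) = 3598.2704

3598.2704 RPM


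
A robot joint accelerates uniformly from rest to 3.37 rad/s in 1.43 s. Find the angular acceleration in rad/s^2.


alpha = delta_omega / t = 3.37 / 1.43 = 2.3566

2.3566 rad/s^2


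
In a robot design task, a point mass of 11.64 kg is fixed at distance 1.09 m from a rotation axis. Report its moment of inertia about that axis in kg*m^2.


I = m*r^2 = 11.64*1.09^2 = 13.8295

13.8295 kg*m^2


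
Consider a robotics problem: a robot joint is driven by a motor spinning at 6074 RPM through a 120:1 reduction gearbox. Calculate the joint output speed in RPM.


omega_joint = omega_motor / N = 6074 / 120 = 50.6167

50.6167 RPM


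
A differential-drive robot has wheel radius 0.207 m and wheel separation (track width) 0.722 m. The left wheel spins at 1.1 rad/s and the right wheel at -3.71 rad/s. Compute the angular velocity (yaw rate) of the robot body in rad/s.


omega = r*(wR - wL)/L = 0.207*(-3.71 - (1.1))/0.722 = -1.3790

-1.3790 rad/s


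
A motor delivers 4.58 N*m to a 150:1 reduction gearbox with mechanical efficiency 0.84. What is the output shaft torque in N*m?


tau_out = tau_in * N * eta = 4.58 * 150 * 0.84 = 577.0800

577.0800 N*m


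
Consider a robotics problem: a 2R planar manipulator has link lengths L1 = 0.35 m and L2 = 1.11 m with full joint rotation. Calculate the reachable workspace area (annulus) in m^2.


r_max = L1 + L2 = 1.4600, r_min = |L1 - L2| = 0.7600
A = pi*(r_max^2 - r_min^2) = pi*(2.1316 - 0.5776) = 4.8820

4.8820 m^2


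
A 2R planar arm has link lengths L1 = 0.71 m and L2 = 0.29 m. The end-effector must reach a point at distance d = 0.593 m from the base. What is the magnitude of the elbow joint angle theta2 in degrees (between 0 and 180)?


cos(th2) = (d^2 - L1^2 - L2^2)/(2*L1*L2) = (0.593^2 - 0.71^2 - 0.29^2)/(2*0.71*0.29) = -0.57443176
th2 = acos(-0.57443176) = 125.0598 deg

125.0598 degrees


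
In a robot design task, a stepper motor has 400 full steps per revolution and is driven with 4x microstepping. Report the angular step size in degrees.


step = 360/(400*4) = 360/1600 = 0.2250

0.2250 degrees


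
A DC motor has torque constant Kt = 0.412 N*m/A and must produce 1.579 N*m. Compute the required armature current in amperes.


I = tau / Kt = 1.579/0.412 = 3.8325

3.8325 A


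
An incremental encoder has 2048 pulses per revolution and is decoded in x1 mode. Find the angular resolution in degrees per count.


resolution = 360 / (PPR * 1) = 360 / 2048 = 0.1758

0.1758 degrees


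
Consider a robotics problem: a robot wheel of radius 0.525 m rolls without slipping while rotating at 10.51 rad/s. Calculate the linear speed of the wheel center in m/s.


v = omega * r = 10.51 * 0.525 = 5.5178

5.5178 m/s


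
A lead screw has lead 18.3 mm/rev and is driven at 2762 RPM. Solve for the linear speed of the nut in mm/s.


v = lead * (RPM/60) = 18.3*2762/60 = 842.4100

842.4100 mm/s


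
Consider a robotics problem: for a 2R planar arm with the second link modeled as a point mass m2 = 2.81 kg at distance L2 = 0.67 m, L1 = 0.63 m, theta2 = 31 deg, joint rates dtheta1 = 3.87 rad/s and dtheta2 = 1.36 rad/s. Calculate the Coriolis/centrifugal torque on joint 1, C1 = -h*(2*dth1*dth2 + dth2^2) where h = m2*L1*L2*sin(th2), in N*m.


h = m2*L1*L2*sin(th2) = 2.81*0.63*0.67*sin(31 deg) = 0.610887
C1 = -h*(2*3.87*1.36 + 1.36^2) = -0.610887*12.3760 = -7.5603

-7.5603 N*m


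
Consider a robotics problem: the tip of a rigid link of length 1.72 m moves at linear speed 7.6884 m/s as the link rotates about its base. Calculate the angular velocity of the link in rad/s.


omega = v / L = 7.6884 / 1.72 = 4.4700

4.4700 rad/s


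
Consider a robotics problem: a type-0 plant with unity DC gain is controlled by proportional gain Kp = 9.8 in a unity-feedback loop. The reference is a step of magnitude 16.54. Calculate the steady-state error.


e_ss = R/(1 + Kp) = 16.54/(1 + 9.8) = 16.54/10.8000 = 1.5315

1.5315


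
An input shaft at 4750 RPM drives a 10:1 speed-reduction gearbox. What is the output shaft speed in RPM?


omega_out = omega_in / N = 4750 / 10 = 475.0000

475.0000 RPM


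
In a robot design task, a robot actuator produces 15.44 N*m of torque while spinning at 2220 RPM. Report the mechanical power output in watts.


omega = 2220 * 2*pi/60 = 232.477856 rad/s
P = tau * omega = 15.44 * 232.477856 = 3589.4581

3589.4581 W


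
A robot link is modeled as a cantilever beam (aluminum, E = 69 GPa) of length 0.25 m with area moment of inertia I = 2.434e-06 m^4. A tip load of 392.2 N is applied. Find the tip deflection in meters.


delta = F*L^3/(3*E*I) = 392.2*0.25^3/(3*6.900e+10*2.434e-06)
      = 6.128125/503838 = 1.2163e-05

1.2163e-05 m


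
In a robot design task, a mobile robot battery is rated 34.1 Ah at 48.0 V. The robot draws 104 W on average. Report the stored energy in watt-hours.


E = capacity * V = 34.1*48.0 = 1636.8000

1636.8000 Wh


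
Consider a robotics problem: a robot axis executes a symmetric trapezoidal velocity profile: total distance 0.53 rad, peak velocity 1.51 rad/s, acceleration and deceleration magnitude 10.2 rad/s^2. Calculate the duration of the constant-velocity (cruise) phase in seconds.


t_acc = v/a = 0.148039 s, d_acc = v^2/(2a) = 0.111770 rad each
d_cruise = 0.53 - 2*0.111770 = 0.306460 rad
t_cruise = d_cruise/v = 0.306460/1.51 = 0.2030

0.2030 s


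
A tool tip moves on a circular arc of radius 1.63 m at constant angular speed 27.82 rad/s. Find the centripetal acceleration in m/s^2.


a_c = omega^2 * r = 27.82^2 * 1.63 = 1261.5424

1261.5424 m/s^2


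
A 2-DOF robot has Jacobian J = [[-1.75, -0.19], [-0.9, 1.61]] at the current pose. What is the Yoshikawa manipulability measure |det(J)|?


det(J) = -1.75*1.61 - (-0.19)*(-0.9) = -2.9885
|det(J)| = 2.9885

2.9885


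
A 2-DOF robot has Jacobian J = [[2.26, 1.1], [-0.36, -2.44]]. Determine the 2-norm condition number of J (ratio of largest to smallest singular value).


JJ^T eigenvalues: trace(JJ^T) = 12.4008, det(JJ^T) = det(J)^2 = 26.19801856
s_max^2 = (12.4008 + sqrt(48.98776640))/2 = 9.69996306
s_min^2 = (12.4008 - sqrt(48.98776640))/2 = 2.70083694
kappa = s_max/s_min = sqrt(9.69996306/2.70083694) = 1.8951

1.8951


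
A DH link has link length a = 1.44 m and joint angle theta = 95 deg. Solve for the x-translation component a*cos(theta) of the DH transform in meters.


a*cos(theta) = 1.44*cos(95 deg) = -0.1255

-0.1255 m


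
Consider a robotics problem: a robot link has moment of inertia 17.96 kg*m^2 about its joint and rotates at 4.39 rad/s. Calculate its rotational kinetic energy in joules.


KE = (1/2)*I*omega^2 = 0.5*17.96*4.39^2 = 173.0635

173.0635 J


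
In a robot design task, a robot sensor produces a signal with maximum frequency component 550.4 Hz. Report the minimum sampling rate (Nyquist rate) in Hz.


f_s,min = 2*f_max = 2*550.4 = 1100.8000

1100.8000 Hz


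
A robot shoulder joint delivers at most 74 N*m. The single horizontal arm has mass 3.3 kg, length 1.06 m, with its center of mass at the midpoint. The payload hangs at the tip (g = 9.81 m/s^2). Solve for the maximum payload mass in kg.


tau_arm = m_arm*g*(L/2) = 3.3*9.81*1.06/2 = 17.1577 N*m
tau_payload = tau_max - tau_arm = 74 - 17.1577 = 56.8423
m_payload = tau_payload / (g*L) = 56.8423 / (9.81*1.06) = 5.4663

5.4663 kg


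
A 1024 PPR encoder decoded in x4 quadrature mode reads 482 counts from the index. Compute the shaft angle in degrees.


angle = counts * 360 / (PPR*4) = 482 * 360 / 4096 = 42.3633

42.3633 degrees


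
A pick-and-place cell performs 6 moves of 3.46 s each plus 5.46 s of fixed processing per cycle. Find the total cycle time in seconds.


T = 6*3.46 + 5.46 = 26.2200

26.2200 s


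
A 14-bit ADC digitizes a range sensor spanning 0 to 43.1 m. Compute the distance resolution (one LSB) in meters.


res = range / 2^n = 43.1/2^14 = 43.1/16384 = 0.0026

0.0026 m


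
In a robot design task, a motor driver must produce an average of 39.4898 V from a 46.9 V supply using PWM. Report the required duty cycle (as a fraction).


D = V_avg/V_supply = 39.4898/46.9 = 0.8420

0.8420


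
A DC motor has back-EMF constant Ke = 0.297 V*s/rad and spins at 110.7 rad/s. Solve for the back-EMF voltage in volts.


V_emf = Ke * omega = 0.297*110.7 = 32.8779

32.8779 V


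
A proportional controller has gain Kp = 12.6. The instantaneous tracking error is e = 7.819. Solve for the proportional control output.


u_P = Kp * e = 12.6 * 7.819 = 98.5194

98.5194


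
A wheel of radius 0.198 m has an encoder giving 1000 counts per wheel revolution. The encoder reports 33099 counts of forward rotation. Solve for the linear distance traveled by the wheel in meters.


revs = 33099/1000 = 33.099000
d = revs * 2*pi*r = 33.099000 * 2*pi*0.198 = 41.1775

41.1775 m


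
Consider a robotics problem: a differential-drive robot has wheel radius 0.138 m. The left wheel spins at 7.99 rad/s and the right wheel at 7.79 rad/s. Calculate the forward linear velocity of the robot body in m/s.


v = r*(wR + wL)/2 = 0.138*(7.79 + 7.99)/2 = 1.0888

1.0888 m/s


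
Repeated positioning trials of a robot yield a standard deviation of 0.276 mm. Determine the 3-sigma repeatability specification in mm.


repeatability = 3*sigma = 3*0.276 = 0.8280

0.8280 mm


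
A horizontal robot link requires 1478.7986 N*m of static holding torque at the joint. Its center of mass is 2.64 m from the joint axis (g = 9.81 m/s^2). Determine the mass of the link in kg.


m = tau / (g*L) = 1478.7986 / (9.81 * 2.64) = 57.1000

57.1000 kg


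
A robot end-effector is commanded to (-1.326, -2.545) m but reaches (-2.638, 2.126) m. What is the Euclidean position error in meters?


dx = -2.638 - (-1.326) = -1.3120, dy = 2.126 - (-2.545) = 4.6710
err = sqrt(1.721344 + 21.818241) = 4.8518

4.8518 m


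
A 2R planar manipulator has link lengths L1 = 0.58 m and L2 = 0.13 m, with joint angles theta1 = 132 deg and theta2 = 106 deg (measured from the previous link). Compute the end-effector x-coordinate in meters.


x = L1*cos(th1) + L2*cos(th1+th2) = 0.58*cos(132 deg) + 0.13*cos(238 deg) = -0.4570

-0.4570 m


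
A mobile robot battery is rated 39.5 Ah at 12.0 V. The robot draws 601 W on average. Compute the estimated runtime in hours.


E = 39.5*12.0 = 474.0000 Wh
t = E/P = 474.0000/601 = 0.7887

0.7887 hours


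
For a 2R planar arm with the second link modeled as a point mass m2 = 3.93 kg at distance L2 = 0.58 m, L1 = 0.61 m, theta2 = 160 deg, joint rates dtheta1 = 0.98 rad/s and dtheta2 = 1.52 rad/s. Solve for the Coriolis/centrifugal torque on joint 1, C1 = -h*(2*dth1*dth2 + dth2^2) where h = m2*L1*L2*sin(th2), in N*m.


h = m2*L1*L2*sin(th2) = 3.93*0.61*0.58*sin(160 deg) = 0.475556
C1 = -h*(2*0.98*1.52 + 1.52^2) = -0.475556*5.2896 = -2.5155

-2.5155 N*m


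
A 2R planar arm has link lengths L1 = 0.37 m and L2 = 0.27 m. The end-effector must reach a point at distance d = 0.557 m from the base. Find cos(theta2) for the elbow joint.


cos(th2) = (d^2 - L1^2 - L2^2)/(2*L1*L2) = (0.557^2 - 0.37^2 - 0.27^2)/(2*0.37*0.27) = 0.5027

0.5027


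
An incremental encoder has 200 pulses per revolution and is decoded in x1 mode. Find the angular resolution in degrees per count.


resolution = 360 / (PPR * 1) = 360 / 200 = 1.8000

1.8000 degrees


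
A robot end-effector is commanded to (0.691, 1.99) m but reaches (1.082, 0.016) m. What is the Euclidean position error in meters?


dx = 1.082 - (0.691) = 0.3910, dy = 0.016 - (1.99) = -1.9740
err = sqrt(0.152881 + 3.896676) = 2.0124

2.0124 m


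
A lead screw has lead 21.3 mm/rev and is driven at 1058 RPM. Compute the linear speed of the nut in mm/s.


v = lead * (RPM/60) = 21.3*1058/60 = 375.5900

375.5900 mm/s


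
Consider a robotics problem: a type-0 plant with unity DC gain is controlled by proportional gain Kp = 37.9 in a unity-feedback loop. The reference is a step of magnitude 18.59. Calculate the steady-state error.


e_ss = R/(1 + Kp) = 18.59/(1 + 37.9) = 18.59/38.9000 = 0.4779

0.4779


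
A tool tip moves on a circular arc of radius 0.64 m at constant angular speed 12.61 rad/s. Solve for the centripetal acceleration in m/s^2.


a_c = omega^2 * r = 12.61^2 * 0.64 = 101.7677

101.7677 m/s^2


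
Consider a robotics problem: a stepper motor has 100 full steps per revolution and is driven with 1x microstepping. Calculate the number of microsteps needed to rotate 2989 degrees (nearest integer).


step_size = 360/(100*1) = 360/100 = 3.600000 deg
n = 2989/(360/100) = 2989*100/360 = 830.2778 -> 830

830 steps


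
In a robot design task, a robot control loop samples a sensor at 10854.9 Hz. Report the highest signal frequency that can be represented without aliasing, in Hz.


f_max = f_s/2 = 10854.9/2 = 5427.4500

5427.4500 Hz


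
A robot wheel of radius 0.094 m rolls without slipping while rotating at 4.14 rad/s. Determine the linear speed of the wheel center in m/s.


v = omega * r = 4.14 * 0.094 = 0.3892

0.3892 m/s


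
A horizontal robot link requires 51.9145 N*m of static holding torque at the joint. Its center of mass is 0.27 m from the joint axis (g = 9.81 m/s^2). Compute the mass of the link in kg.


m = tau / (g*L) = 51.9145 / (9.81 * 0.27) = 19.6000

19.6000 kg


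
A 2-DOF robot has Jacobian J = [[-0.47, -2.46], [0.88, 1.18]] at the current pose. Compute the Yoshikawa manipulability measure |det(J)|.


det(J) = -0.47*1.18 - (-2.46)*(0.88) = 1.6102
|det(J)| = 1.6102

1.6102


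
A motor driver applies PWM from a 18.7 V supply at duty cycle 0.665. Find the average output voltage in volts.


V_avg = V_supply * D = 18.7*0.665 = 12.4355

12.4355 V


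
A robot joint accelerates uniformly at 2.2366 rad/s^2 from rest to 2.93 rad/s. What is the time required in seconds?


t = delta_omega / alpha = 2.93 / 2.2366 = 1.3100

1.3100 s


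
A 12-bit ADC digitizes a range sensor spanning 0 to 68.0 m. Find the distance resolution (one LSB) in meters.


res = range / 2^n = 68.0/2^12 = 68.0/4096 = 0.0166

0.0166 m


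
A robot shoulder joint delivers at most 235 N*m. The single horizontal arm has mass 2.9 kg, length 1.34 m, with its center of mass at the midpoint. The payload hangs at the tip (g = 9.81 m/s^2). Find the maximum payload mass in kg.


tau_arm = m_arm*g*(L/2) = 2.9*9.81*1.34/2 = 19.0608 N*m
tau_payload = tau_max - tau_arm = 235 - 19.0608 = 215.9392
m_payload = tau_payload / (g*L) = 215.9392 / (9.81*1.34) = 16.4270

16.4270 kg


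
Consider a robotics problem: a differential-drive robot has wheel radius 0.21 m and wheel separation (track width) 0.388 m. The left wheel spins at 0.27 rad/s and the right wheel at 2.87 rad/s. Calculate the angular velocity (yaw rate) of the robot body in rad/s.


omega = r*(wR - wL)/L = 0.21*(2.87 - (0.27))/0.388 = 1.4072

1.4072 rad/s


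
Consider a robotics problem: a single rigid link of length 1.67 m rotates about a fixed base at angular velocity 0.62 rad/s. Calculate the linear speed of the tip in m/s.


v = L*omega = 1.67 * 0.62 = 1.0354

1.0354 m/s


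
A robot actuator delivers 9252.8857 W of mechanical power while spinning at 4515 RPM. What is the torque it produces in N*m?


omega = 4515 * 2*pi/60 = 472.809694 rad/s
tau = P / omega = 9252.8857 / 472.809694 = 19.5700

19.5700 N*m


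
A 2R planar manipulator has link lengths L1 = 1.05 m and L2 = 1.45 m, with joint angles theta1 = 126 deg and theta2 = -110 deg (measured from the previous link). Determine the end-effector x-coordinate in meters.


x = L1*cos(th1) + L2*cos(th1+th2) = 1.05*cos(126 deg) + 1.45*cos(16 deg) = 0.7767

0.7767 m


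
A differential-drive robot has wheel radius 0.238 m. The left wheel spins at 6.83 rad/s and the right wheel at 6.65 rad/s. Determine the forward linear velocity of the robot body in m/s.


v = r*(wR + wL)/2 = 0.238*(6.65 + 6.83)/2 = 1.6041

1.6041 m/s


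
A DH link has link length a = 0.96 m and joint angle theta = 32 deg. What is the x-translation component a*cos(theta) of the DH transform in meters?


a*cos(theta) = 0.96*cos(32 deg) = 0.8141

0.8141 m


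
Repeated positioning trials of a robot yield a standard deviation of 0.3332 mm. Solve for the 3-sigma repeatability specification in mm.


repeatability = 3*sigma = 3*0.3332 = 0.9996

0.9996 mm


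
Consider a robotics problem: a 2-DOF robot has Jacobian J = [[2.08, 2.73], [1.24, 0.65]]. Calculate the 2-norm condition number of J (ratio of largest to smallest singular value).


JJ^T eigenvalues: trace(JJ^T) = 13.7394, det(JJ^T) = det(J)^2 = 4.13390224
s_max^2 = (13.7394 + sqrt(172.23550340))/2 = 13.43162623
s_min^2 = (13.7394 - sqrt(172.23550340))/2 = 0.30777377
kappa = s_max/s_min = sqrt(13.43162623/0.30777377) = 6.6062

6.6062


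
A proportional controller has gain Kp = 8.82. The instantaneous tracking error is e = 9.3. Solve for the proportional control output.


u_P = Kp * e = 8.82 * 9.3 = 82.0260

82.0260


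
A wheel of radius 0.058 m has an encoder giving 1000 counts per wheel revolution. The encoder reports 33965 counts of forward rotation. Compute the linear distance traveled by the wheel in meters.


revs = 33965/1000 = 33.965000
d = revs * 2*pi*r = 33.965000 * 2*pi*0.058 = 12.3777

12.3777 m


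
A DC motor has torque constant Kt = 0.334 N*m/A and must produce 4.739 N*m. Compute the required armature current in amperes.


I = tau / Kt = 4.739/0.334 = 14.1886

14.1886 A


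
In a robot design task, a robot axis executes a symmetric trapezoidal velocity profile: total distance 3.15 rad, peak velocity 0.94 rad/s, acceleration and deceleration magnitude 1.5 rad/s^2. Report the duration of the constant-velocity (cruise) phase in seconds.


t_acc = v/a = 0.626667 s, d_acc = v^2/(2a) = 0.294533 rad each
d_cruise = 3.15 - 2*0.294533 = 2.560934 rad
t_cruise = d_cruise/v = 2.560934/0.94 = 2.7244

2.7244 s


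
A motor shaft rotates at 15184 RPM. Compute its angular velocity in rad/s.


omega = 15184 * 2*pi/60 = 1590.0648

1590.0648 rad/s


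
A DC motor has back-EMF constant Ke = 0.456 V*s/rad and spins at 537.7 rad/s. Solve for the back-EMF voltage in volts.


V_emf = Ke * omega = 0.456*537.7 = 245.1912

245.1912 V


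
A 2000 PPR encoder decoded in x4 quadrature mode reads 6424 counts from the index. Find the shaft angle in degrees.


angle = counts * 360 / (PPR*4) = 6424 * 360 / 8000 = 289.0800

289.0800 degrees


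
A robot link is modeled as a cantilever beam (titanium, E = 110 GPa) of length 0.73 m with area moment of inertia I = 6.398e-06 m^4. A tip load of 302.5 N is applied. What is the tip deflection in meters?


delta = F*L^3/(3*E*I) = 302.5*0.73^3/(3*1.100e+11*6.398e-06)
      = 117.6776425/2111340 = 5.5736e-05

5.5736e-05 m


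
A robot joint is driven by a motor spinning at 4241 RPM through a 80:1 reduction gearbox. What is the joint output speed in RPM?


omega_joint = omega_motor / N = 4241 / 80 = 53.0125

53.0125 RPM


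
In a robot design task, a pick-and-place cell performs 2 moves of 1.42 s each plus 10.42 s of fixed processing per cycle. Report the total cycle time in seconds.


T = 2*1.42 + 10.42 = 13.2600

13.2600 s


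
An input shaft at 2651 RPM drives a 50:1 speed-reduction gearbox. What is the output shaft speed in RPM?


omega_out = omega_in / N = 2651 / 50 = 53.0200

53.0200 RPM


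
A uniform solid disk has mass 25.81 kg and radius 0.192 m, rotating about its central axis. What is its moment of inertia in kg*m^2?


I = (1/2)*m*R^2 = 0.5*25.81*0.192^2 = 0.4757

0.4757 kg*m^2


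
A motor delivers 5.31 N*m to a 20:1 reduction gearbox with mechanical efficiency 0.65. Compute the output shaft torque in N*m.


tau_out = tau_in * N * eta = 5.31 * 20 * 0.65 = 69.0300

69.0300 N*m


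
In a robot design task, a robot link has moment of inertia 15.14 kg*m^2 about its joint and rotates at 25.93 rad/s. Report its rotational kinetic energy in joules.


KE = (1/2)*I*omega^2 = 0.5*15.14*25.93^2 = 5089.8023

5089.8023 J


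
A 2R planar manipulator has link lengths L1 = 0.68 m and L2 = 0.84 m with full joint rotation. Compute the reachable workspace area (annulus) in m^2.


r_max = L1 + L2 = 1.5200, r_min = |L1 - L2| = 0.1600
A = pi*(r_max^2 - r_min^2) = pi*(2.3104 - 0.0256) = 7.1779

7.1779 m^2


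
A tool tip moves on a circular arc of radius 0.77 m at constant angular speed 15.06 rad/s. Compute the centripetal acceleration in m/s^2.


a_c = omega^2 * r = 15.06^2 * 0.77 = 174.6388

174.6388 m/s^2


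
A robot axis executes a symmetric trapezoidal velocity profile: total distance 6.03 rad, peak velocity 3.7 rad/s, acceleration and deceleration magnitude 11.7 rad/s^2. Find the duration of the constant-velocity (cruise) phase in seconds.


t_acc = v/a = 0.316239 s, d_acc = v^2/(2a) = 0.585043 rad each
d_cruise = 6.03 - 2*0.585043 = 4.859914 rad
t_cruise = d_cruise/v = 4.859914/3.7 = 1.3135

1.3135 s


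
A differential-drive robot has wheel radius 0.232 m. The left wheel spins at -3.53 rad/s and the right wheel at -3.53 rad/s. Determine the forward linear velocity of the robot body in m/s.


v = r*(wR + wL)/2 = 0.232*(-3.53 + -3.53)/2 = -0.8190

-0.8190 m/s


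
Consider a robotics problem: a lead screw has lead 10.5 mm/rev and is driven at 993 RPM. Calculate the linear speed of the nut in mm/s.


v = lead * (RPM/60) = 10.5*993/60 = 173.7750

173.7750 mm/s


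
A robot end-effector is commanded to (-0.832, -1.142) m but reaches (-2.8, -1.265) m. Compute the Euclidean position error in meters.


dx = -2.8 - (-0.832) = -1.9680, dy = -1.265 - (-1.142) = -0.1230
err = sqrt(3.873024 + 0.015129) = 1.9718

1.9718 m


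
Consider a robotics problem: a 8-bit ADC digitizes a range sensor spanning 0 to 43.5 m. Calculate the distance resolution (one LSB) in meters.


res = range / 2^n = 43.5/2^8 = 43.5/256 = 0.1699

0.1699 m


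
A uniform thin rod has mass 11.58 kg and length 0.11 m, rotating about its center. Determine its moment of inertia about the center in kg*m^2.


I = (1/12)*m*L^2 = (1/12)*11.58*0.11^2 = 0.0117

0.0117 kg*m^2


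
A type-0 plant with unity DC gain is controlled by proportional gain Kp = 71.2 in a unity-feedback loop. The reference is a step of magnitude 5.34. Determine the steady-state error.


e_ss = R/(1 + Kp) = 5.34/(1 + 71.2) = 5.34/72.2000 = 0.0740

0.0740


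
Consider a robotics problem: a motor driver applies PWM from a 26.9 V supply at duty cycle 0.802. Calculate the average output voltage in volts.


V_avg = V_supply * D = 26.9*0.802 = 21.5738

21.5738 V


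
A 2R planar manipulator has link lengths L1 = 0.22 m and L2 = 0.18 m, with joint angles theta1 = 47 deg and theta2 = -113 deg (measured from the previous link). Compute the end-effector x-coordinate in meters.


x = L1*cos(th1) + L2*cos(th1+th2) = 0.22*cos(47 deg) + 0.18*cos(-66 deg) = 0.2233

0.2233 m


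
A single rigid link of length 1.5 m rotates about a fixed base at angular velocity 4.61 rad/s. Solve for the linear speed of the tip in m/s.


v = L*omega = 1.5 * 4.61 = 6.9150

6.9150 m/s


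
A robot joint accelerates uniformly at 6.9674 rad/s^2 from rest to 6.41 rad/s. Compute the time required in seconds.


t = delta_omega / alpha = 6.41 / 6.9674 = 0.9200

0.9200 s


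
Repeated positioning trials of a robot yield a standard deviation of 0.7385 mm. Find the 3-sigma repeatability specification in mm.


repeatability = 3*sigma = 3*0.7385 = 2.2155

2.2155 mm


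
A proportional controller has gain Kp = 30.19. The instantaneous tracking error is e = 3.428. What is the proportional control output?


u_P = Kp * e = 30.19 * 3.428 = 103.4913

103.4913


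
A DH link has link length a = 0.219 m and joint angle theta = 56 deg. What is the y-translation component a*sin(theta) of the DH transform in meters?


a*sin(theta) = 0.219*sin(56 deg) = 0.1816

0.1816 m


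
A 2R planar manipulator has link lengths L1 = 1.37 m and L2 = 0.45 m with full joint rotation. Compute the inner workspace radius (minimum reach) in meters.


r_min = |L1 - L2| = |1.37 - 0.45| = 0.9200

0.9200 m


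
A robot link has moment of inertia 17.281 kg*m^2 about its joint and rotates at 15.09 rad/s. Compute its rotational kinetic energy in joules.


KE = (1/2)*I*omega^2 = 0.5*17.281*15.09^2 = 1967.5118

1967.5118 J


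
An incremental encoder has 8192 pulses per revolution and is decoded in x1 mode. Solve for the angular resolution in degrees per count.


resolution = 360 / (PPR * 1) = 360 / 8192 = 0.0439

0.0439 degrees


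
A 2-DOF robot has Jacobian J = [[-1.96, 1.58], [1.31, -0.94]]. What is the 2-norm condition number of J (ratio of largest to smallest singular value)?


JJ^T eigenvalues: trace(JJ^T) = 8.9377, det(JJ^T) = det(J)^2 = 0.05171076
s_max^2 = (8.9377 + sqrt(79.67563825))/2 = 8.93191056
s_min^2 = (8.9377 - sqrt(79.67563825))/2 = 0.00578944
kappa = s_max/s_min = sqrt(8.93191056/0.00578944) = 39.2784

39.2784


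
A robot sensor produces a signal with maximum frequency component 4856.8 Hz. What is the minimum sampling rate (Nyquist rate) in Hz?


f_s,min = 2*f_max = 2*4856.8 = 9713.6000

9713.6000 Hz


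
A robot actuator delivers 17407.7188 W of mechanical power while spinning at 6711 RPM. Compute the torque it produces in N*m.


omega = 6711 * 2*pi/60 = 702.774277 rad/s
tau = P / omega = 17407.7188 / 702.774277 = 24.7700

24.7700 N*m


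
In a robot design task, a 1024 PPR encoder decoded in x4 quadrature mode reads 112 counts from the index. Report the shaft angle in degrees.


angle = counts * 360 / (PPR*4) = 112 * 360 / 4096 = 9.8438

9.8438 degrees


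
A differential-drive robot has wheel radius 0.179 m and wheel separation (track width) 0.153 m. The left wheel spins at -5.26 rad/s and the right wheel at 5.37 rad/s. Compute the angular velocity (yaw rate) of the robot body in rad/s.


omega = r*(wR - wL)/L = 0.179*(5.37 - (-5.26))/0.153 = 12.4364

12.4364 rad/s


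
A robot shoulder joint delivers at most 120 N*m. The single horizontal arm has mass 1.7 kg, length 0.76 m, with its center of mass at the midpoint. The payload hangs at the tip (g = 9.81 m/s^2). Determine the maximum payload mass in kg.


tau_arm = m_arm*g*(L/2) = 1.7*9.81*0.76/2 = 6.3373 N*m
tau_payload = tau_max - tau_arm = 120 - 6.3373 = 113.6627
m_payload = tau_payload / (g*L) = 113.6627 / (9.81*0.76) = 15.2453

15.2453 kg


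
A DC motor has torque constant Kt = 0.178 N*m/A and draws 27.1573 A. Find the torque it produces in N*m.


tau = Kt * I = 0.178*27.1573 = 4.8340

4.8340 N*m


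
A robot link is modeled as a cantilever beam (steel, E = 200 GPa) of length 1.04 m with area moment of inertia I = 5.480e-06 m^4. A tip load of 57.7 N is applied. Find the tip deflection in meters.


delta = F*L^3/(3*E*I) = 57.7*1.04^3/(3*2.000e+11*5.480e-06)
      = 64.9046528/3288000 = 1.9740e-05

1.9740e-05 m


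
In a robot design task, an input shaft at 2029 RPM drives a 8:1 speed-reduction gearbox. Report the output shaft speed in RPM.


omega_out = omega_in / N = 2029 / 8 = 253.6250

253.6250 RPM


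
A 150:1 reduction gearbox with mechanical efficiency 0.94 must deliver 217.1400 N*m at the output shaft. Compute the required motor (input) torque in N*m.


tau_in = tau_out / (N * eta) = 217.1400 / (150 * 0.94) = 1.5400

1.5400 N*m


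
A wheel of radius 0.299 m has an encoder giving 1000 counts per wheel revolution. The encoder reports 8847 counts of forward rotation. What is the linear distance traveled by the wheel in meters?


revs = 8847/1000 = 8.847000
d = revs * 2*pi*r = 8.847000 * 2*pi*0.299 = 16.6206

16.6206 m


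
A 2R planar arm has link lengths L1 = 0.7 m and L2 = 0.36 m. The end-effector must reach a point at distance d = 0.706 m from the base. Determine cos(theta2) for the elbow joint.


cos(th2) = (d^2 - L1^2 - L2^2)/(2*L1*L2) = (0.706^2 - 0.7^2 - 0.36^2)/(2*0.7*0.36) = -0.2404

-0.2404


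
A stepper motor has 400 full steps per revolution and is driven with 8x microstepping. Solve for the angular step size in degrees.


step = 360/(400*8) = 360/3200 = 0.1125

0.1125 degrees


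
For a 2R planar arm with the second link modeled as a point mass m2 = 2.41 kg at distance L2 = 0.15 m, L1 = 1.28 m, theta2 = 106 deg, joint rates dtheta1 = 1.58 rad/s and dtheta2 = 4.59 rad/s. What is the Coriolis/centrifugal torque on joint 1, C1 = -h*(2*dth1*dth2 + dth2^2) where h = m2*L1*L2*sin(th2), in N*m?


h = m2*L1*L2*sin(th2) = 2.41*1.28*0.15*sin(106 deg) = 0.444795
C1 = -h*(2*1.58*4.59 + 4.59^2) = -0.444795*35.5725 = -15.8225

-15.8225 N*m


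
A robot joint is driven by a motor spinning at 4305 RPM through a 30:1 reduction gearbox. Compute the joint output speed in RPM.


omega_joint = omega_motor / N = 4305 / 30 = 143.5000

143.5000 RPM


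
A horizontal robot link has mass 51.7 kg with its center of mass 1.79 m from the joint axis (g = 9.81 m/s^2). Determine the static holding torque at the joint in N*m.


tau = m*g*L = 51.7 * 9.81 * 1.79 = 907.8468

907.8468 N*m


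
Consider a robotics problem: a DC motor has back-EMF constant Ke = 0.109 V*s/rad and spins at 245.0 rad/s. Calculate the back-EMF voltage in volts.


V_emf = Ke * omega = 0.109*245.0 = 26.7050

26.7050 V


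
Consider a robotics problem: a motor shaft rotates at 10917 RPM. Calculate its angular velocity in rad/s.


omega = 10917 * 2*pi/60 = 1143.2256

1143.2256 rad/s


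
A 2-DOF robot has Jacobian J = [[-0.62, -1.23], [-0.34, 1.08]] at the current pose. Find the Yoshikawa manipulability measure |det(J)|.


det(J) = -0.62*1.08 - (-1.23)*(-0.34) = -1.0878
|det(J)| = 1.0878

1.0878


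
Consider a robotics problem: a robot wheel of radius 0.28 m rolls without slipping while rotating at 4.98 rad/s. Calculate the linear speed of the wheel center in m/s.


v = omega * r = 4.98 * 0.28 = 1.3944

1.3944 m/s


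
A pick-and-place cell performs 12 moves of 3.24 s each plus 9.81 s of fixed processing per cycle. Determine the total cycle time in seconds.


T = 12*3.24 + 9.81 = 48.6900

48.6900 s


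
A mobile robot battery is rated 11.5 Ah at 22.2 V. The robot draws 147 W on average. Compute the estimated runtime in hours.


E = 11.5*22.2 = 255.3000 Wh
t = E/P = 255.3000/147 = 1.7367

1.7367 hours


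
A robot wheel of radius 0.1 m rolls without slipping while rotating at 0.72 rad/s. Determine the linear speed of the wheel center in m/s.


v = omega * r = 0.72 * 0.1 = 0.0720

0.0720 m/s


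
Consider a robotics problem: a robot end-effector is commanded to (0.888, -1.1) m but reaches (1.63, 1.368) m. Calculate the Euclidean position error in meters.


dx = 1.63 - (0.888) = 0.7420, dy = 1.368 - (-1.1) = 2.4680
err = sqrt(0.550564 + 6.091024) = 2.5771

2.5771 m


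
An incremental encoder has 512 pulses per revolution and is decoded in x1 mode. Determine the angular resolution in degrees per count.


resolution = 360 / (PPR * 1) = 360 / 512 = 0.7031

0.7031 degrees


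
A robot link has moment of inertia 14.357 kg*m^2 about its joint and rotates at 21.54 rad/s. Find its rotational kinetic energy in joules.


KE = (1/2)*I*omega^2 = 0.5*14.357*21.54^2 = 3330.6201

3330.6201 J


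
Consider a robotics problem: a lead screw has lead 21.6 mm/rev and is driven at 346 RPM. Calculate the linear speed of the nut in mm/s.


v = lead * (RPM/60) = 21.6*346/60 = 124.5600

124.5600 mm/s


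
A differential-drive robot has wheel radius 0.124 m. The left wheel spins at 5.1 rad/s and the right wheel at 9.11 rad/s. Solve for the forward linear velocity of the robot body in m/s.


v = r*(wR + wL)/2 = 0.124*(9.11 + 5.1)/2 = 0.8810

0.8810 m/s


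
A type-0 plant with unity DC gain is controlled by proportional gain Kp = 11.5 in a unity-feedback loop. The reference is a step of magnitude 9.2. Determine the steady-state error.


e_ss = R/(1 + Kp) = 9.2/(1 + 11.5) = 9.2/12.5000 = 0.7360

0.7360


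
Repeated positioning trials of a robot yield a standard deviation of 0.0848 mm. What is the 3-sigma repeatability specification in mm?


repeatability = 3*sigma = 3*0.0848 = 0.2544

0.2544 mm


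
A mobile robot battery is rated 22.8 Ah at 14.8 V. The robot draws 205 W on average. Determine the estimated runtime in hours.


E = 22.8*14.8 = 337.4400 Wh
t = E/P = 337.4400/205 = 1.6460

1.6460 hours


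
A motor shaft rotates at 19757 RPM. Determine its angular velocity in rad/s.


omega = 19757 * 2*pi/60 = 2068.9482

2068.9482 rad/s


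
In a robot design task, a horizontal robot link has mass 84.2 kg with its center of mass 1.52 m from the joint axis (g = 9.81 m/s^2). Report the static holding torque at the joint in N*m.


tau = m*g*L = 84.2 * 9.81 * 1.52 = 1255.5230

1255.5230 N*m


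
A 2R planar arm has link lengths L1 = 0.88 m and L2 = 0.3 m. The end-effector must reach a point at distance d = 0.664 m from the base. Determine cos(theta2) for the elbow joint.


cos(th2) = (d^2 - L1^2 - L2^2)/(2*L1*L2) = (0.664^2 - 0.88^2 - 0.3^2)/(2*0.88*0.3) = -0.8021

-0.8021


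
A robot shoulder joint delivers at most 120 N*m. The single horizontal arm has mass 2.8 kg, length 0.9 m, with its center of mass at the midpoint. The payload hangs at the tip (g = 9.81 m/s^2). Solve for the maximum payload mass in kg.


tau_arm = m_arm*g*(L/2) = 2.8*9.81*0.9/2 = 12.3606 N*m
tau_payload = tau_max - tau_arm = 120 - 12.3606 = 107.6394
m_payload = tau_payload / (g*L) = 107.6394 / (9.81*0.9) = 12.1916

12.1916 kg


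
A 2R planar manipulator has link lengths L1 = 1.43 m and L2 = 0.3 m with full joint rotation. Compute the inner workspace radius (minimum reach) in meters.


r_min = |L1 - L2| = |1.43 - 0.3| = 1.1300

1.1300 m


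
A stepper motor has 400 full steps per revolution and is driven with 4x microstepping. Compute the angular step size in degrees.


step = 360/(400*4) = 360/1600 = 0.2250

0.2250 degrees


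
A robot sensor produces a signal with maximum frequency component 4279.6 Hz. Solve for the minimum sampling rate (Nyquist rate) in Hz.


f_s,min = 2*f_max = 2*4279.6 = 8559.2000

8559.2000 Hz


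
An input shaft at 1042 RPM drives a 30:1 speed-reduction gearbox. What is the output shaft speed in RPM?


omega_out = omega_in / N = 1042 / 30 = 34.7333

34.7333 RPM


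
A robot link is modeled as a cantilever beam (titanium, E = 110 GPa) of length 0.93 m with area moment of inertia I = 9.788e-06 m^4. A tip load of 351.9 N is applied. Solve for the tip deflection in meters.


delta = F*L^3/(3*E*I) = 351.9*0.93^3/(3*1.100e+11*9.788e-06)
      = 283.0532283/3230040 = 8.7631e-05

8.7631e-05 m


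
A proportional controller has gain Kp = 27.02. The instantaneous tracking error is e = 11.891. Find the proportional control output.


u_P = Kp * e = 27.02 * 11.891 = 321.2948

321.2948


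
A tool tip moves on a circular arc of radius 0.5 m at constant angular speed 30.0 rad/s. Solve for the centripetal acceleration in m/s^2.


a_c = omega^2 * r = 30.0^2 * 0.5 = 450.0000

450.0000 m/s^2


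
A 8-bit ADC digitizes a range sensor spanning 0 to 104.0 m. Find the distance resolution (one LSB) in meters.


res = range / 2^n = 104.0/2^8 = 104.0/256 = 0.4062

0.4062 m


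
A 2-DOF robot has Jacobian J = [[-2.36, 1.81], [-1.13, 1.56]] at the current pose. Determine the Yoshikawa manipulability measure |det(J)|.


det(J) = -2.36*1.56 - (1.81)*(-1.13) = -1.6363
|det(J)| = 1.6363

1.6363


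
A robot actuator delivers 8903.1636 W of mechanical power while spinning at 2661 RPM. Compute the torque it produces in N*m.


omega = 2661 * 2*pi/60 = 278.659268 rad/s
tau = P / omega = 8903.1636 / 278.659268 = 31.9500

31.9500 N*m


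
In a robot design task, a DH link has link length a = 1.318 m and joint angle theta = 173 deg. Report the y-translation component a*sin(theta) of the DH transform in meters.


a*sin(theta) = 1.318*sin(173 deg) = 0.1606

0.1606 m


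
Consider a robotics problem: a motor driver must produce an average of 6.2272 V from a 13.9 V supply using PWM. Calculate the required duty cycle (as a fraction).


D = V_avg/V_supply = 6.2272/13.9 = 0.4480

0.4480


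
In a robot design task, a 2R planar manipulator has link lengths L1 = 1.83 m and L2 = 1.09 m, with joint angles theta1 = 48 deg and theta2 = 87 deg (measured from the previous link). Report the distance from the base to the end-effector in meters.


x = L1*cos(th1) + L2*cos(th1+th2) = 0.453763
y = L1*sin(th1) + L2*sin(th1+th2) = 2.130701
d = sqrt(x^2 + y^2) = sqrt(0.205901 + 4.539887) = 2.1785

2.1785 m


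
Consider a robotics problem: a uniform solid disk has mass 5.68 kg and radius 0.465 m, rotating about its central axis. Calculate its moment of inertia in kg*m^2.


I = (1/2)*m*R^2 = 0.5*5.68*0.465^2 = 0.6141

0.6141 kg*m^2


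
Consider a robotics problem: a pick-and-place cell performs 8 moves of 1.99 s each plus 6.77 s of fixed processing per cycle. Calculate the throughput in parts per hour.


T_cycle = 8*1.99 + 6.77 = 22.6900 s
rate = 3600/T = 158.6602

158.6602 parts/hour


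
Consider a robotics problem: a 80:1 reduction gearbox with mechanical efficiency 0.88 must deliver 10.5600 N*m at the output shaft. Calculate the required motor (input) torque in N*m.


tau_in = tau_out / (N * eta) = 10.5600 / (80 * 0.88) = 0.1500

0.1500 N*m


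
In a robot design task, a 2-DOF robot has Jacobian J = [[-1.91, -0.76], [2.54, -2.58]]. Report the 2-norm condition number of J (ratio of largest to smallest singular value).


JJ^T eigenvalues: trace(JJ^T) = 17.3337, det(JJ^T) = det(J)^2 = 47.03490724
s_max^2 = (17.3337 + sqrt(112.31752673))/2 = 13.96584818
s_min^2 = (17.3337 - sqrt(112.31752673))/2 = 3.36785182
kappa = s_max/s_min = sqrt(13.96584818/3.36785182) = 2.0364

2.0364


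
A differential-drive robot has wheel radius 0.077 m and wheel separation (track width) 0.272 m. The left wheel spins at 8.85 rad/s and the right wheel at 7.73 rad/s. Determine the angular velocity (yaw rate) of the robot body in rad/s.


omega = r*(wR - wL)/L = 0.077*(7.73 - (8.85))/0.272 = -0.3171

-0.3171 rad/s


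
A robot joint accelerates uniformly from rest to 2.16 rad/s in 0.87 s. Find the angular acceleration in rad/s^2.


alpha = delta_omega / t = 2.16 / 0.87 = 2.4828

2.4828 rad/s^2


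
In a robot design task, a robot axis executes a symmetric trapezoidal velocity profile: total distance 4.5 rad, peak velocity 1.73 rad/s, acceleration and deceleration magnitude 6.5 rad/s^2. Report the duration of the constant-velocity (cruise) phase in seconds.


t_acc = v/a = 0.266154 s, d_acc = v^2/(2a) = 0.230223 rad each
d_cruise = 4.5 - 2*0.230223 = 4.039554 rad
t_cruise = d_cruise/v = 4.039554/1.73 = 2.3350

2.3350 s


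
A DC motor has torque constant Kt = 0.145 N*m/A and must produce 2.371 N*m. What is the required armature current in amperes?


I = tau / Kt = 2.371/0.145 = 16.3517

16.3517 A


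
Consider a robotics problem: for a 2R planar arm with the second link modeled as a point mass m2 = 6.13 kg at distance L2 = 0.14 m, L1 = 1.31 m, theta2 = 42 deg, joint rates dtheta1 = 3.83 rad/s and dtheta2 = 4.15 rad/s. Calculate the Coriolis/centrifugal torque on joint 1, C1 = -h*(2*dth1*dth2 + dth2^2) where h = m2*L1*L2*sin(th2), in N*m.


h = m2*L1*L2*sin(th2) = 6.13*1.31*0.14*sin(42 deg) = 0.752265
C1 = -h*(2*3.83*4.15 + 4.15^2) = -0.752265*49.0115 = -36.8696

-36.8696 N*m
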